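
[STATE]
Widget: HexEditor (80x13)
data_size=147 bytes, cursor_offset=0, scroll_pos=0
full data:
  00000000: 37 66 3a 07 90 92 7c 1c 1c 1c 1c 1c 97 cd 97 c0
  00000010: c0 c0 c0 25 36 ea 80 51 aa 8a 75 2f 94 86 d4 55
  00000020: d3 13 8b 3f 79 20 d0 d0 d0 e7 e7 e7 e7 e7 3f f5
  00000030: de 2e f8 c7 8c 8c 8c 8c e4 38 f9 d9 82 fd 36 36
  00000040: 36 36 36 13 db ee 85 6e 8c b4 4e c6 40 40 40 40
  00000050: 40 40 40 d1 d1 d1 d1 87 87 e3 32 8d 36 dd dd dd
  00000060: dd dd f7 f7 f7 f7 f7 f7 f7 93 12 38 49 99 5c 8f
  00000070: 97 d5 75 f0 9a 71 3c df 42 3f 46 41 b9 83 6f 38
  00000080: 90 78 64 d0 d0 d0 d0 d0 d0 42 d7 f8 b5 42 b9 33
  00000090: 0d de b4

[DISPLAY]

00000000  37 66 3a 07 90 92 7c 1c  1c 1c 1c 1c 97 cd 97 c0  |7f:...|.........|  
00000010  c0 c0 c0 25 36 ea 80 51  aa 8a 75 2f 94 86 d4 55  |...%6..Q..u/...U|  
00000020  d3 13 8b 3f 79 20 d0 d0  d0 e7 e7 e7 e7 e7 3f f5  |...?y ........?.|  
00000030  de 2e f8 c7 8c 8c 8c 8c  e4 38 f9 d9 82 fd 36 36  |.........8....66|  
00000040  36 36 36 13 db ee 85 6e  8c b4 4e c6 40 40 40 40  |666....n..N.@@@@|  
00000050  40 40 40 d1 d1 d1 d1 87  87 e3 32 8d 36 dd dd dd  |@@@.......2.6...|  
00000060  dd dd f7 f7 f7 f7 f7 f7  f7 93 12 38 49 99 5c 8f  |...........8I.\.|  
00000070  97 d5 75 f0 9a 71 3c df  42 3f 46 41 b9 83 6f 38  |..u..q<.B?FA..o8|  
00000080  90 78 64 d0 d0 d0 d0 d0  d0 42 d7 f8 b5 42 b9 33  |.xd......B...B.3|  
00000090  0d de b4                                          |...             |  
                                                                                
                                                                                
                                                                                


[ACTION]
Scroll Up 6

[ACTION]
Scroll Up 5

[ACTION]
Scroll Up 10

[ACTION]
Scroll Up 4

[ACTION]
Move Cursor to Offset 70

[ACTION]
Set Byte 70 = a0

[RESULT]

00000000  37 66 3a 07 90 92 7c 1c  1c 1c 1c 1c 97 cd 97 c0  |7f:...|.........|  
00000010  c0 c0 c0 25 36 ea 80 51  aa 8a 75 2f 94 86 d4 55  |...%6..Q..u/...U|  
00000020  d3 13 8b 3f 79 20 d0 d0  d0 e7 e7 e7 e7 e7 3f f5  |...?y ........?.|  
00000030  de 2e f8 c7 8c 8c 8c 8c  e4 38 f9 d9 82 fd 36 36  |.........8....66|  
00000040  36 36 36 13 db ee A0 6e  8c b4 4e c6 40 40 40 40  |666....n..N.@@@@|  
00000050  40 40 40 d1 d1 d1 d1 87  87 e3 32 8d 36 dd dd dd  |@@@.......2.6...|  
00000060  dd dd f7 f7 f7 f7 f7 f7  f7 93 12 38 49 99 5c 8f  |...........8I.\.|  
00000070  97 d5 75 f0 9a 71 3c df  42 3f 46 41 b9 83 6f 38  |..u..q<.B?FA..o8|  
00000080  90 78 64 d0 d0 d0 d0 d0  d0 42 d7 f8 b5 42 b9 33  |.xd......B...B.3|  
00000090  0d de b4                                          |...             |  
                                                                                
                                                                                
                                                                                


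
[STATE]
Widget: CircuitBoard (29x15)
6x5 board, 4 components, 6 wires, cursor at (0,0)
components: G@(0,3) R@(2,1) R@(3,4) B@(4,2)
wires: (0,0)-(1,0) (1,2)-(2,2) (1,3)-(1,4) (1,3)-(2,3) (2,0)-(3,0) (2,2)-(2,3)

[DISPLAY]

   0 1 2 3 4 5               
0  [.]          G            
    │                        
1   ·       ·   · ─ ·        
            │   │            
2   ·   R   · ─ ·            
    │                        
3   ·               R        
                             
4           B                
Cursor: (0,0)                
                             
                             
                             
                             


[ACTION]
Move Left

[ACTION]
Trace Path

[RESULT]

   0 1 2 3 4 5               
0  [.]          G            
    │                        
1   ·       ·   · ─ ·        
            │   │            
2   ·   R   · ─ ·            
    │                        
3   ·               R        
                             
4           B                
Cursor: (0,0)  Trace: Path wi
                             
                             
                             
                             


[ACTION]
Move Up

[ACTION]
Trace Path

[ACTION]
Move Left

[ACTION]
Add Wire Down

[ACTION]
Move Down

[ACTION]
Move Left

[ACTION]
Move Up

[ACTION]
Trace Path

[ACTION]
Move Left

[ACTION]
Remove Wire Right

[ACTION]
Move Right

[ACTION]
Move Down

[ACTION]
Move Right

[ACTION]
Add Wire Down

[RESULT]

   0 1 2 3 4 5               
0   ·           G            
    │                        
1   ·      [.]  · ─ ·        
            │   │            
2   ·   R   · ─ ·            
    │                        
3   ·               R        
                             
4           B                
Cursor: (1,2)  Trace: Path wi
                             
                             
                             
                             


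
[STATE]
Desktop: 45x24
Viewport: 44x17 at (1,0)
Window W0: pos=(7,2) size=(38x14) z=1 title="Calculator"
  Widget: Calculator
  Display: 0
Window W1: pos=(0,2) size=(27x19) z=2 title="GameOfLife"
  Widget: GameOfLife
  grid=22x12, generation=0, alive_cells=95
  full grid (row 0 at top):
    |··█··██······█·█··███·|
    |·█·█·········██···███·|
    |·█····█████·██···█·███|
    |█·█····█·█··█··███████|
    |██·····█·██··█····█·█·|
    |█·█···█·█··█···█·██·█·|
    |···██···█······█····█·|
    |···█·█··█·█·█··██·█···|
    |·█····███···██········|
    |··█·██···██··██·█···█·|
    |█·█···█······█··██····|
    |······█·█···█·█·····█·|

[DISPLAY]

                                            
                                            
━━━━━━━━━━━━━━━━━━━━━━━━━┓━━━━━━━━━━━━━━━━━┓
 GameOfLife              ┃                 ┃
─────────────────────────┨─────────────────┨
Gen: 0                   ┃                0┃
··█··██······█·█··███·   ┃                 ┃
·█·█·········██···███·   ┃                 ┃
·█····█████·██···█·███   ┃                 ┃
█·█····█·█··█··███████   ┃                 ┃
██·····█·██··█····█·█·   ┃                 ┃
█·█···█·█··█···█·██·█·   ┃                 ┃
···██···█······█····█·   ┃                 ┃
···█·█··█·█·█··██·█···   ┃                 ┃
·█····███···██········   ┃                 ┃
··█·██···██··██·█···█·   ┃━━━━━━━━━━━━━━━━━┛
█·█···█······█··██····   ┃                  


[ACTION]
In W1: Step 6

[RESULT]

                                            
                                            
━━━━━━━━━━━━━━━━━━━━━━━━━┓━━━━━━━━━━━━━━━━━┓
 GameOfLife              ┃                 ┃
─────────────────────────┨─────────────────┨
Gen: 6                   ┃                0┃
·██···················   ┃                 ┃
··█···█······█········   ┃                 ┃
········███··█·█······   ┃                 ┃
·············█··█·····   ┃                 ┃
···········█···█··█···   ┃                 ┃
······█·····█··██··█··   ┃                 ┃
····██·█·········██···   ┃                 ┃
··█·█·█···████········   ┃                 ┃
██·····█·█··███·······   ┃                 ┃
······███·····█·······   ┃━━━━━━━━━━━━━━━━━┛
········█·····█·······   ┃                  


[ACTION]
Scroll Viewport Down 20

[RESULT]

··█···█······█········   ┃                 ┃
········███··█·█······   ┃                 ┃
·············█··█·····   ┃                 ┃
···········█···█··█···   ┃                 ┃
······█·····█··██··█··   ┃                 ┃
····██·█·········██···   ┃                 ┃
··█·█·█···████········   ┃                 ┃
██·····█·█··███·······   ┃                 ┃
······███·····█·······   ┃━━━━━━━━━━━━━━━━━┛
········█·····█·······   ┃                  
·······█··············   ┃                  
                         ┃                  
                         ┃                  
━━━━━━━━━━━━━━━━━━━━━━━━━┛                  
                                            
                                            
                                            


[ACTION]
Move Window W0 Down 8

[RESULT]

··█···█······█········   ┃                  
········███··█·█······   ┃                  
·············█··█·····   ┃                  
···········█···█··█···   ┃━━━━━━━━━━━━━━━━━┓
······█·····█··██··█··   ┃                 ┃
····██·█·········██···   ┃─────────────────┨
··█·█·█···████········   ┃                0┃
██·····█·█··███·······   ┃                 ┃
······███·····█·······   ┃                 ┃
········█·····█·······   ┃                 ┃
·······█··············   ┃                 ┃
                         ┃                 ┃
                         ┃                 ┃
━━━━━━━━━━━━━━━━━━━━━━━━━┛                 ┃
      ┃│ 0 │ . │ = │ + │                   ┃
      ┃└───┴───┴───┴───┘                   ┃
      ┗━━━━━━━━━━━━━━━━━━━━━━━━━━━━━━━━━━━━┛


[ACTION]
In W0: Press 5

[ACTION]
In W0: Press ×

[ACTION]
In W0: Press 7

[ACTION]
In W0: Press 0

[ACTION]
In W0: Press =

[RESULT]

··█···█······█········   ┃                  
········███··█·█······   ┃                  
·············█··█·····   ┃                  
···········█···█··█···   ┃━━━━━━━━━━━━━━━━━┓
······█·····█··██··█··   ┃                 ┃
····██·█·········██···   ┃─────────────────┨
··█·█·█···████········   ┃              350┃
██·····█·█··███·······   ┃                 ┃
······███·····█·······   ┃                 ┃
········█·····█·······   ┃                 ┃
·······█··············   ┃                 ┃
                         ┃                 ┃
                         ┃                 ┃
━━━━━━━━━━━━━━━━━━━━━━━━━┛                 ┃
      ┃│ 0 │ . │ = │ + │                   ┃
      ┃└───┴───┴───┴───┘                   ┃
      ┗━━━━━━━━━━━━━━━━━━━━━━━━━━━━━━━━━━━━┛


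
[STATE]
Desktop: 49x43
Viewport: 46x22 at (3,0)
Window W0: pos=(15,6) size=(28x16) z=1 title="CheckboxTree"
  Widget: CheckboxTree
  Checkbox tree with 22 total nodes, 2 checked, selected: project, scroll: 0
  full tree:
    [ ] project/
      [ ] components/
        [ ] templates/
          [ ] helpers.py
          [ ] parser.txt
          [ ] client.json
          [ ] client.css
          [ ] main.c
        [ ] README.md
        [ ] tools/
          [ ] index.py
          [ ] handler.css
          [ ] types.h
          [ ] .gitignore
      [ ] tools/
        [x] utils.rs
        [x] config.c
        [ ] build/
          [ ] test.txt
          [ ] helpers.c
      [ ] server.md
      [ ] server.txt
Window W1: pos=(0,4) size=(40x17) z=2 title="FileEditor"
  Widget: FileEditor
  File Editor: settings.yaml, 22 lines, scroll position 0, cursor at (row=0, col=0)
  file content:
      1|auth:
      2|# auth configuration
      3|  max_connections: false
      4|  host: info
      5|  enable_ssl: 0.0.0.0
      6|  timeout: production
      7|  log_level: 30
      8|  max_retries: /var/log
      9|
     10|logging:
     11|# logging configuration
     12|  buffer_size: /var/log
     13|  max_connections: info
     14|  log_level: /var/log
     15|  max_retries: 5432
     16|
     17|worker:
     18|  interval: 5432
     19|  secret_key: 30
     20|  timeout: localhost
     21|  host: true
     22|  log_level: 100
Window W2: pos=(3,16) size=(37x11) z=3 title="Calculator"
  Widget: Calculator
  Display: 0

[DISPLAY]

                                              
                                              
                                              
                                              
━━━━━━━━━━━━━━━━━━━━━━━━━━━━━━━━━━━━┓         
ileEditor                           ┃         
────────────────────────────────────┨━━┓      
th:                                ▲┃  ┃      
auth configuration                 █┃──┨      
max_connections: false             ░┃  ┃      
host: info                         ░┃  ┃      
enable_ssl: 0.0.0.0                ░┃  ┃      
timeout: production                ░┃  ┃      
log_level: 30                      ░┃  ┃      
max_retries: /var/log              ░┃  ┃      
                                   ░┃  ┃      
┏━━━━━━━━━━━━━━━━━━━━━━━━━━━━━━━━━━━┓  ┃      
┃ Calculator                        ┃  ┃      
┠───────────────────────────────────┨  ┃      
┃                                  0┃  ┃      
┃┌───┬───┬───┬───┐                  ┃  ┃      
┃│ 7 │ 8 │ 9 │ ÷ │                  ┃━━┛      


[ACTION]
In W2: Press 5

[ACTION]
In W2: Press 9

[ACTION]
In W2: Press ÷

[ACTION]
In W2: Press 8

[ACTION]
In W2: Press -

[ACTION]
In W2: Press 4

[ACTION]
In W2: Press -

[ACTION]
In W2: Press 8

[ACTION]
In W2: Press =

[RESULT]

                                              
                                              
                                              
                                              
━━━━━━━━━━━━━━━━━━━━━━━━━━━━━━━━━━━━┓         
ileEditor                           ┃         
────────────────────────────────────┨━━┓      
th:                                ▲┃  ┃      
auth configuration                 █┃──┨      
max_connections: false             ░┃  ┃      
host: info                         ░┃  ┃      
enable_ssl: 0.0.0.0                ░┃  ┃      
timeout: production                ░┃  ┃      
log_level: 30                      ░┃  ┃      
max_retries: /var/log              ░┃  ┃      
                                   ░┃  ┃      
┏━━━━━━━━━━━━━━━━━━━━━━━━━━━━━━━━━━━┓  ┃      
┃ Calculator                        ┃  ┃      
┠───────────────────────────────────┨  ┃      
┃                             -4.625┃  ┃      
┃┌───┬───┬───┬───┐                  ┃  ┃      
┃│ 7 │ 8 │ 9 │ ÷ │                  ┃━━┛      


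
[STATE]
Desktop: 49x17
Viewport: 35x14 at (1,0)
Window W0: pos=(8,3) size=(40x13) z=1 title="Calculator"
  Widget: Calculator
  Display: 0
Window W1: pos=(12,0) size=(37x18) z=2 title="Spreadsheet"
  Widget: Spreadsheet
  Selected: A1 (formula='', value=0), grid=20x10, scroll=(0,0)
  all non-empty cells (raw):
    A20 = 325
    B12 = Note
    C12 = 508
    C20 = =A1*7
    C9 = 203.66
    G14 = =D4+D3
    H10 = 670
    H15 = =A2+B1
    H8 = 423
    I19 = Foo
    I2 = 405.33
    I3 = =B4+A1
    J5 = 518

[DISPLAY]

           ┏━━━━━━━━━━━━━━━━━━━━━━━
           ┃ Spreadsheet           
           ┠───────────────────────
       ┏━━━┃A1:                    
       ┃ Ca┃       A       B       
       ┠───┃-----------------------
       ┃   ┃  1      [0]       0   
       ┃┌──┃  2        0       0   
       ┃│ 7┃  3        0       0   
       ┃├──┃  4        0       0   
       ┃│ 4┃  5        0       0   
       ┃├──┃  6        0       0   
       ┃│ 1┃  7        0       0   
       ┃├──┃  8        0       0   


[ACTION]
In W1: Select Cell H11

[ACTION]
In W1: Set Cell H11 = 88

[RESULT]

           ┏━━━━━━━━━━━━━━━━━━━━━━━
           ┃ Spreadsheet           
           ┠───────────────────────
       ┏━━━┃H11: 88                
       ┃ Ca┃       A       B       
       ┠───┃-----------------------
       ┃   ┃  1        0       0   
       ┃┌──┃  2        0       0   
       ┃│ 7┃  3        0       0   
       ┃├──┃  4        0       0   
       ┃│ 4┃  5        0       0   
       ┃├──┃  6        0       0   
       ┃│ 1┃  7        0       0   
       ┃├──┃  8        0       0   


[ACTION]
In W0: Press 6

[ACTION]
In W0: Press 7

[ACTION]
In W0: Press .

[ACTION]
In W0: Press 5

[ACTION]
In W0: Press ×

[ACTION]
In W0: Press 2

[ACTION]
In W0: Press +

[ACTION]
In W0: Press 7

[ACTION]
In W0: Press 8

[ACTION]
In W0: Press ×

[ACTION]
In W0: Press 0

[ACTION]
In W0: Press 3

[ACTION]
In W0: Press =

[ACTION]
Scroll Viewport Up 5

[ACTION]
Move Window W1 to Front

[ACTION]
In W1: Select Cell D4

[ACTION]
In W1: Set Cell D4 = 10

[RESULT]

           ┏━━━━━━━━━━━━━━━━━━━━━━━
           ┃ Spreadsheet           
           ┠───────────────────────
       ┏━━━┃D4: 10                 
       ┃ Ca┃       A       B       
       ┠───┃-----------------------
       ┃   ┃  1        0       0   
       ┃┌──┃  2        0       0   
       ┃│ 7┃  3        0       0   
       ┃├──┃  4        0       0   
       ┃│ 4┃  5        0       0   
       ┃├──┃  6        0       0   
       ┃│ 1┃  7        0       0   
       ┃├──┃  8        0       0   


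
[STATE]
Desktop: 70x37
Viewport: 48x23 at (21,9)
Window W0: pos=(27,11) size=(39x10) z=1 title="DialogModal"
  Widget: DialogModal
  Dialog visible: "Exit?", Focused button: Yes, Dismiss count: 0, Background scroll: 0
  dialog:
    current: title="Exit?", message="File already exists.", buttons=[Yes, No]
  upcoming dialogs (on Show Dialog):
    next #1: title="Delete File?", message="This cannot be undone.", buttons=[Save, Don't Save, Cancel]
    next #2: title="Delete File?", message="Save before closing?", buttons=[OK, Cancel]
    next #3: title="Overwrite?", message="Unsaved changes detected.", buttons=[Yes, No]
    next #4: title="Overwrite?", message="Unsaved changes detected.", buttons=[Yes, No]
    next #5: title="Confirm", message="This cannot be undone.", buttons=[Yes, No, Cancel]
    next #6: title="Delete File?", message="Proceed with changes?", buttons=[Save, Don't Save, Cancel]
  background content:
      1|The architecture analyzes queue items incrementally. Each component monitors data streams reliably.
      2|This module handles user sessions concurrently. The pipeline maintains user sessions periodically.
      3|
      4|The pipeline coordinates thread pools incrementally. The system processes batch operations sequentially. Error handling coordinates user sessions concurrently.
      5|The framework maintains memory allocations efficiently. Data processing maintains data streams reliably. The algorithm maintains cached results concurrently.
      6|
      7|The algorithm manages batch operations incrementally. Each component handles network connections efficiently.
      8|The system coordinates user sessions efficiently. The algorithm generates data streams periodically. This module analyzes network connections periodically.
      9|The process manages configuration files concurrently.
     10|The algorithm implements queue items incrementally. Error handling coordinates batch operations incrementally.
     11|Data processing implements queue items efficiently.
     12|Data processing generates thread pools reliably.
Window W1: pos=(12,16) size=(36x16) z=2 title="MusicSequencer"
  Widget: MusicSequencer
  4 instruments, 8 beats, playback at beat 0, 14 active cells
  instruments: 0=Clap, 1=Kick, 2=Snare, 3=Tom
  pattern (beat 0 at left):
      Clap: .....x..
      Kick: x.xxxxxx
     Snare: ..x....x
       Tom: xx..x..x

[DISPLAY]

                                                
                                                
      ┏━━━━━━━━━━━━━━━━━━━━━━━━━━━━━━━━━━━━━┓   
      ┃ DialogModal                         ┃   
      ┠─────────────────────────────────────┨   
      ┃The ar┌──────────────────────┐e items┃   
      ┃This m│        Exit?         │ons con┃   
━━━━━━━━━━━━━━━━━━━━━━━━━━┓ exists. │       ┃   
quencer                   ┃No       │d pools┃   
──────────────────────────┨─────────┘ alloca┃   
234567                    ┃                 ┃   
···█··                    ┃━━━━━━━━━━━━━━━━━┛   
██████                    ┃                     
█····█                    ┃                     
··█··█                    ┃                     
                          ┃                     
                          ┃                     
                          ┃                     
                          ┃                     
                          ┃                     
                          ┃                     
                          ┃                     
━━━━━━━━━━━━━━━━━━━━━━━━━━┛                     


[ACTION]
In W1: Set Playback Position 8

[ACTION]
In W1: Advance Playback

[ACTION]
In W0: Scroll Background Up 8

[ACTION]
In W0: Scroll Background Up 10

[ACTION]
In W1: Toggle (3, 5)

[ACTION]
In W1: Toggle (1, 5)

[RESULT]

                                                
                                                
      ┏━━━━━━━━━━━━━━━━━━━━━━━━━━━━━━━━━━━━━┓   
      ┃ DialogModal                         ┃   
      ┠─────────────────────────────────────┨   
      ┃The ar┌──────────────────────┐e items┃   
      ┃This m│        Exit?         │ons con┃   
━━━━━━━━━━━━━━━━━━━━━━━━━━┓ exists. │       ┃   
quencer                   ┃No       │d pools┃   
──────────────────────────┨─────────┘ alloca┃   
234567                    ┃                 ┃   
···█··                    ┃━━━━━━━━━━━━━━━━━┛   
███·██                    ┃                     
█····█                    ┃                     
··██·█                    ┃                     
                          ┃                     
                          ┃                     
                          ┃                     
                          ┃                     
                          ┃                     
                          ┃                     
                          ┃                     
━━━━━━━━━━━━━━━━━━━━━━━━━━┛                     


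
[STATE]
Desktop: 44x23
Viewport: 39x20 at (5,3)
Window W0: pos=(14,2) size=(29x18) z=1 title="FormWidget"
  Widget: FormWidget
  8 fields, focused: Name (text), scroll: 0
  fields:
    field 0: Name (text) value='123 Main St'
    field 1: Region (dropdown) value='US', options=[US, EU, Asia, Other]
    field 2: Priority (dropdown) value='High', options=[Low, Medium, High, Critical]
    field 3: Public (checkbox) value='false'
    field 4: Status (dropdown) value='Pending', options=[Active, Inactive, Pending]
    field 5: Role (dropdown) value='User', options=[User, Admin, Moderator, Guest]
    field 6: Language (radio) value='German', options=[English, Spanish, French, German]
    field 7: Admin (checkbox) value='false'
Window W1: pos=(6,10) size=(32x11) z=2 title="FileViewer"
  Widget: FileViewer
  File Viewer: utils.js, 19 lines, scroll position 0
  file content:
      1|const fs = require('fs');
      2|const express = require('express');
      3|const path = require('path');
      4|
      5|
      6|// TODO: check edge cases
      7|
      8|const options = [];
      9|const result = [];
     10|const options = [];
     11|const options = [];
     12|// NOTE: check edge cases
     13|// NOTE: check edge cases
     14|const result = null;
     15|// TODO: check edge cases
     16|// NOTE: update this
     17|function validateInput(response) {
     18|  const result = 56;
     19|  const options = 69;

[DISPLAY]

         ┃ FormWidget                ┃ 
         ┠───────────────────────────┨ 
         ┃> Name:       [123 Main St]┃ 
         ┃  Region:     [US        ▼]┃ 
         ┃  Priority:   [High      ▼]┃ 
         ┃  Public:     [ ]          ┃ 
         ┃  Status:     [Pending   ▼]┃ 
 ┏━━━━━━━━━━━━━━━━━━━━━━━━━━━━━━┓  ▼]┃ 
 ┃ FileViewer                   ┃sh  ┃ 
 ┠──────────────────────────────┨    ┃ 
 ┃const fs = require('fs');    ▲┃    ┃ 
 ┃const express = require('expr█┃    ┃ 
 ┃const path = require('path');░┃    ┃ 
 ┃                             ░┃    ┃ 
 ┃                             ░┃    ┃ 
 ┃// TODO: check edge cases    ░┃    ┃ 
 ┃                             ▼┃━━━━┛ 
 ┗━━━━━━━━━━━━━━━━━━━━━━━━━━━━━━┛      
                                       
                                       


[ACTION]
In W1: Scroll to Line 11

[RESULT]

         ┃ FormWidget                ┃ 
         ┠───────────────────────────┨ 
         ┃> Name:       [123 Main St]┃ 
         ┃  Region:     [US        ▼]┃ 
         ┃  Priority:   [High      ▼]┃ 
         ┃  Public:     [ ]          ┃ 
         ┃  Status:     [Pending   ▼]┃ 
 ┏━━━━━━━━━━━━━━━━━━━━━━━━━━━━━━┓  ▼]┃ 
 ┃ FileViewer                   ┃sh  ┃ 
 ┠──────────────────────────────┨    ┃ 
 ┃const options = [];          ▲┃    ┃ 
 ┃// NOTE: check edge cases    ░┃    ┃ 
 ┃// NOTE: check edge cases    ░┃    ┃ 
 ┃const result = null;         ░┃    ┃ 
 ┃// TODO: check edge cases    ░┃    ┃ 
 ┃// NOTE: update this         █┃    ┃ 
 ┃function validateInput(respon▼┃━━━━┛ 
 ┗━━━━━━━━━━━━━━━━━━━━━━━━━━━━━━┛      
                                       
                                       


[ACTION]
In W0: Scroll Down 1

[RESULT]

         ┃ FormWidget                ┃ 
         ┠───────────────────────────┨ 
         ┃  Region:     [US        ▼]┃ 
         ┃  Priority:   [High      ▼]┃ 
         ┃  Public:     [ ]          ┃ 
         ┃  Status:     [Pending   ▼]┃ 
         ┃  Role:       [User      ▼]┃ 
 ┏━━━━━━━━━━━━━━━━━━━━━━━━━━━━━━┓sh  ┃ 
 ┃ FileViewer                   ┃    ┃ 
 ┠──────────────────────────────┨    ┃ 
 ┃const options = [];          ▲┃    ┃ 
 ┃// NOTE: check edge cases    ░┃    ┃ 
 ┃// NOTE: check edge cases    ░┃    ┃ 
 ┃const result = null;         ░┃    ┃ 
 ┃// TODO: check edge cases    ░┃    ┃ 
 ┃// NOTE: update this         █┃    ┃ 
 ┃function validateInput(respon▼┃━━━━┛ 
 ┗━━━━━━━━━━━━━━━━━━━━━━━━━━━━━━┛      
                                       
                                       


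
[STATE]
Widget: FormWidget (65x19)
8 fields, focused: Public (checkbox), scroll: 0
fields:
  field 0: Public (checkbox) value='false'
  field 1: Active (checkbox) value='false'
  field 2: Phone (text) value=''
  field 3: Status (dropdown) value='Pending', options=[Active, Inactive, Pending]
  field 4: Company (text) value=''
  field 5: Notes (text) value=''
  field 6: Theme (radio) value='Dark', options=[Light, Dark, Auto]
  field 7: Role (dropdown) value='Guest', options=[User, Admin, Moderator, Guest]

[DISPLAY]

> Public:     [ ]                                                
  Active:     [ ]                                                
  Phone:      [                                                 ]
  Status:     [Pending                                         ▼]
  Company:    [                                                 ]
  Notes:      [                                                 ]
  Theme:      ( ) Light  (●) Dark  ( ) Auto                      
  Role:       [Guest                                           ▼]
                                                                 
                                                                 
                                                                 
                                                                 
                                                                 
                                                                 
                                                                 
                                                                 
                                                                 
                                                                 
                                                                 


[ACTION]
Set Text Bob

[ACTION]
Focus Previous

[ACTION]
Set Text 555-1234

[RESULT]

  Public:     [ ]                                                
  Active:     [ ]                                                
  Phone:      [                                                 ]
  Status:     [Pending                                         ▼]
  Company:    [                                                 ]
  Notes:      [                                                 ]
  Theme:      ( ) Light  (●) Dark  ( ) Auto                      
> Role:       [Guest                                           ▼]
                                                                 
                                                                 
                                                                 
                                                                 
                                                                 
                                                                 
                                                                 
                                                                 
                                                                 
                                                                 
                                                                 


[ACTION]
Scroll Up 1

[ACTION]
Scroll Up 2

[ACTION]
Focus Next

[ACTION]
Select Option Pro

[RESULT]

> Public:     [ ]                                                
  Active:     [ ]                                                
  Phone:      [                                                 ]
  Status:     [Pending                                         ▼]
  Company:    [                                                 ]
  Notes:      [                                                 ]
  Theme:      ( ) Light  (●) Dark  ( ) Auto                      
  Role:       [Guest                                           ▼]
                                                                 
                                                                 
                                                                 
                                                                 
                                                                 
                                                                 
                                                                 
                                                                 
                                                                 
                                                                 
                                                                 


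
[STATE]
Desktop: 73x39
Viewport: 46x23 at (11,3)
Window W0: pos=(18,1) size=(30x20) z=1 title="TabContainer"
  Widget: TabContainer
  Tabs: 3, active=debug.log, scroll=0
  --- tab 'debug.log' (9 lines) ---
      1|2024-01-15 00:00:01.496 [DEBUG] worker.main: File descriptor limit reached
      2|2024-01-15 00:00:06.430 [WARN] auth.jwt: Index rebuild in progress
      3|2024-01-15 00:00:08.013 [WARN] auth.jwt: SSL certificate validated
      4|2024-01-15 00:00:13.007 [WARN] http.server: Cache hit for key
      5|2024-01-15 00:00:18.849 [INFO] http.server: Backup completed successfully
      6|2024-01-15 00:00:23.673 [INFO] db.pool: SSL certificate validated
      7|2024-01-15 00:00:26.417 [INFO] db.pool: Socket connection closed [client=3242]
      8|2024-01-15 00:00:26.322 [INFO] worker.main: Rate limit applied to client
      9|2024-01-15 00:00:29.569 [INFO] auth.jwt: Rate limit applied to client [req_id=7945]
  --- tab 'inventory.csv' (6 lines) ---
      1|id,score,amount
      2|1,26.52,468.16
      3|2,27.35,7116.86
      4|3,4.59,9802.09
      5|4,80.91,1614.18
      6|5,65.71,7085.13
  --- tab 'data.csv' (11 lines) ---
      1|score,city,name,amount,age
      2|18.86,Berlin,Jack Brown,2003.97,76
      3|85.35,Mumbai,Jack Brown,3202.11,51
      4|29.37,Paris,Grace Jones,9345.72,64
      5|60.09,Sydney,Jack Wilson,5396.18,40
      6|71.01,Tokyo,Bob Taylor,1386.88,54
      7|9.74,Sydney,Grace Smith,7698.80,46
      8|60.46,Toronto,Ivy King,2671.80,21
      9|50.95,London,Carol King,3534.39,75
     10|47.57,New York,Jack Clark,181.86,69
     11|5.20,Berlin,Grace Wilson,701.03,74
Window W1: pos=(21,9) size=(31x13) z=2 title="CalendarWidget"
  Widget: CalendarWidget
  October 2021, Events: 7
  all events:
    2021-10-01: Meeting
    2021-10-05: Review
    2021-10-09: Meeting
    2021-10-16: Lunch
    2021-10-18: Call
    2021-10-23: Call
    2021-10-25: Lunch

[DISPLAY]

       ┠────────────────────────────┨         
       ┃[debug.log]│ inventory.csv │┃         
       ┃────────────────────────────┃         
       ┃2024-01-15 00:00:01.496 [DEB┃         
       ┃2024-01-15 00:00:06.430 [WAR┃         
       ┃2024-01-15 00:00:08.013 [WAR┃         
       ┃20┏━━━━━━━━━━━━━━━━━━━━━━━━━━━━━┓     
       ┃20┃ CalendarWidget              ┃     
       ┃20┠─────────────────────────────┨     
       ┃20┃         October 2021        ┃     
       ┃20┃Mo Tu We Th Fr Sa Su         ┃     
       ┃20┃             1*  2  3        ┃     
       ┃  ┃ 4  5*  6  7  8  9* 10       ┃     
       ┃  ┃11 12 13 14 15 16* 17        ┃     
       ┃  ┃18* 19 20 21 22 23* 24       ┃     
       ┃  ┃25* 26 27 28 29 30 31        ┃     
       ┃  ┃                             ┃     
       ┗━━┃                             ┃     
          ┗━━━━━━━━━━━━━━━━━━━━━━━━━━━━━┛     
                                              
                                              
                                              
                                              


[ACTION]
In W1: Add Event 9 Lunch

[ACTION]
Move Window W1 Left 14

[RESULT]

       ┠────────────────────────────┨         
       ┃[debug.log]│ inventory.csv │┃         
       ┃────────────────────────────┃         
       ┃2024-01-15 00:00:01.496 [DEB┃         
       ┃2024-01-15 00:00:06.430 [WAR┃         
       ┃2024-01-15 00:00:08.013 [WAR┃         
━━━━━━━━━━━━━━━━━━━━━━━━━━┓.007 [WAR┃         
lendarWidget              ┃.849 [INF┃         
──────────────────────────┨.673 [INF┃         
      October 2021        ┃.417 [INF┃         
Tu We Th Fr Sa Su         ┃.322 [INF┃         
          1*  2  3        ┃.569 [INF┃         
 5*  6  7  8  9* 10       ┃         ┃         
12 13 14 15 16* 17        ┃         ┃         
 19 20 21 22 23* 24       ┃         ┃         
 26 27 28 29 30 31        ┃         ┃         
                          ┃         ┃         
                          ┃━━━━━━━━━┛         
━━━━━━━━━━━━━━━━━━━━━━━━━━┛                   
                                              
                                              
                                              
                                              


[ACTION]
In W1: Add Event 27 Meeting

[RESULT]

       ┠────────────────────────────┨         
       ┃[debug.log]│ inventory.csv │┃         
       ┃────────────────────────────┃         
       ┃2024-01-15 00:00:01.496 [DEB┃         
       ┃2024-01-15 00:00:06.430 [WAR┃         
       ┃2024-01-15 00:00:08.013 [WAR┃         
━━━━━━━━━━━━━━━━━━━━━━━━━━┓.007 [WAR┃         
lendarWidget              ┃.849 [INF┃         
──────────────────────────┨.673 [INF┃         
      October 2021        ┃.417 [INF┃         
Tu We Th Fr Sa Su         ┃.322 [INF┃         
          1*  2  3        ┃.569 [INF┃         
 5*  6  7  8  9* 10       ┃         ┃         
12 13 14 15 16* 17        ┃         ┃         
 19 20 21 22 23* 24       ┃         ┃         
 26 27* 28 29 30 31       ┃         ┃         
                          ┃         ┃         
                          ┃━━━━━━━━━┛         
━━━━━━━━━━━━━━━━━━━━━━━━━━┛                   
                                              
                                              
                                              
                                              
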